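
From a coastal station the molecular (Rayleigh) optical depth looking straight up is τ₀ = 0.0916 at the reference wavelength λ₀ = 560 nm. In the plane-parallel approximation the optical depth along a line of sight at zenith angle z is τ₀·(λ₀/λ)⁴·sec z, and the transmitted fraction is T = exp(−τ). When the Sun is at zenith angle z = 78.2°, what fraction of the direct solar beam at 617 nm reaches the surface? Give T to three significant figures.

0.738

sec 78.2° = 4.8901.
τ = 0.0916 × (560/617)⁴ × 4.8901 = 0.0916 × 0.6786 × 4.8901 = 0.3040.
T = exp(−0.3040) = 0.7379.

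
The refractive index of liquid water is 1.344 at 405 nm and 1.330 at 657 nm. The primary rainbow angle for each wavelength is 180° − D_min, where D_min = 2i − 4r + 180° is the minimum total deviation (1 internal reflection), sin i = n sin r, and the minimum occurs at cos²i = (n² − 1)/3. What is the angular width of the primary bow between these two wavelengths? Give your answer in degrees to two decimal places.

2.01°

At 405 nm (n = 1.344): cos²i = 0.26878 → i = 58.772°, r = 39.512°, D_min = 139.495°, rainbow angle = 40.505°.
At 657 nm (n = 1.330): cos²i = 0.25630 → i = 59.585°, r = 40.422°, D_min = 137.484°, rainbow angle = 42.516°.
Angular width = |40.505° − 42.516°| = 2.011°.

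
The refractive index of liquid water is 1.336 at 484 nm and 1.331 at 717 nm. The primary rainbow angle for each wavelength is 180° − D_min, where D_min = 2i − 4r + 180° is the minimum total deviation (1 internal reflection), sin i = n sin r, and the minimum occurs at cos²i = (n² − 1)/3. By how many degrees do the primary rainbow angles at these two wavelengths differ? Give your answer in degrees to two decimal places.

At 484 nm (n = 1.336): cos²i = 0.26163 → i = 59.236°, r = 40.029°, D_min = 138.356°, rainbow angle = 41.644°.
At 717 nm (n = 1.331): cos²i = 0.25719 → i = 59.527°, r = 40.356°, D_min = 137.630°, rainbow angle = 42.370°.
Angular width = |41.644° − 42.370°| = 0.726°.

0.73°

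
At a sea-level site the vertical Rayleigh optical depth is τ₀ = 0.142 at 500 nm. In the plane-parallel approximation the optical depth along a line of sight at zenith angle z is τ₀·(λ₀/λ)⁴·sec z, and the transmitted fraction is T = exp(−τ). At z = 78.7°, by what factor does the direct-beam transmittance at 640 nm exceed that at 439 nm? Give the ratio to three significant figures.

2.58

Airmass: sec 78.7° = 5.1034.
τ(640 nm) = 0.142 × (500/640)⁴ × 5.1034 = 0.142 × 0.3725 × 5.1034 = 0.2700.
τ(439 nm) = 0.142 × (500/439)⁴ × 5.1034 = 0.142 × 1.6828 × 5.1034 = 1.2195.
T(640)/T(439) = exp(τ_B − τ_A) = exp(0.9495) = 2.5844.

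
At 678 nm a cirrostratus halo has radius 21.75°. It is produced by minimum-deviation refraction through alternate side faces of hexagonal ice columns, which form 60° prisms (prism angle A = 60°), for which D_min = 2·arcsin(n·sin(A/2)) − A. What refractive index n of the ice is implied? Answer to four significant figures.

Rearranging: n = sin((D_min + A)/2) / sin(A/2).
(D_min + A)/2 = (21.75° + 60°)/2 = 40.875°.
n = sin 40.875° / sin 30° = 0.6544 / 0.5000 = 1.3088.

1.309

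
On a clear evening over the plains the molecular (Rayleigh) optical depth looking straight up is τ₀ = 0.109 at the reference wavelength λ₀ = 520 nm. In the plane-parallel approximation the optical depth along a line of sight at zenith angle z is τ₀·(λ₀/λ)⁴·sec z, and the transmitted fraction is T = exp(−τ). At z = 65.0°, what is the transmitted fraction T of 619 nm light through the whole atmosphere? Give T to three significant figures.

0.879

sec 65.0° = 2.3662.
τ = 0.109 × (520/619)⁴ × 2.3662 = 0.109 × 0.4980 × 2.3662 = 0.1284.
T = exp(−0.1284) = 0.8795.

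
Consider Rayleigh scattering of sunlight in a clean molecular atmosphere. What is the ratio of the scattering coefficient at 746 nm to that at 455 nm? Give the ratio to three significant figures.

0.138

Rayleigh scattering ∝ λ⁻⁴, so the ratio of coefficients is the inverse fourth power of the wavelength ratio.
σ(746)/σ(455) = (455/746)⁴ = (0.6099)⁴ = 0.1384.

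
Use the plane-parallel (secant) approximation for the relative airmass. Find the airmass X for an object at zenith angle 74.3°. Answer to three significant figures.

3.70

X = sec z = 1/cos 74.3° = 1/0.2706 = 3.6955.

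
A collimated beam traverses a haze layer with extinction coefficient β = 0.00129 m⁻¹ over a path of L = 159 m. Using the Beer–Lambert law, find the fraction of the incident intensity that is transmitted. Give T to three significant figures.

0.815

τ = β·L = 0.00129 × 159 = 0.2051.
T = exp(−0.2051) = 0.8146.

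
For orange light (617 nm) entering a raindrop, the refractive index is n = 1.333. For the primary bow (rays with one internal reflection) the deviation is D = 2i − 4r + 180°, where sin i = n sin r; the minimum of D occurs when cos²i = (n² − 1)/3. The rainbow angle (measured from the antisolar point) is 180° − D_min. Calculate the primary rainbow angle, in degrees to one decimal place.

42.1°

cos²i = (1.77689 − 1)/3 = 0.25896; i = arccos(0.50888) = 59.410°.
sin r = sin 59.410°/1.333 = 0.64579; r = 40.225°.
D_min = 2·59.410° − 4·40.225° + 180° = 137.922°.
Rainbow angle = 180° − D_min = 42.078°.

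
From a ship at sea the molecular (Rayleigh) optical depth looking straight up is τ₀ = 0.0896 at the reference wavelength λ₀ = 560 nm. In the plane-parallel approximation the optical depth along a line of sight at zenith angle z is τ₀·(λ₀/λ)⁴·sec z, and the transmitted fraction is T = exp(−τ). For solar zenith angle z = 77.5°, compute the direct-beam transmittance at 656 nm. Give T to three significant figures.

0.803

sec 77.5° = 4.6202.
τ = 0.0896 × (560/656)⁴ × 4.6202 = 0.0896 × 0.5311 × 4.6202 = 0.2198.
T = exp(−0.2198) = 0.8026.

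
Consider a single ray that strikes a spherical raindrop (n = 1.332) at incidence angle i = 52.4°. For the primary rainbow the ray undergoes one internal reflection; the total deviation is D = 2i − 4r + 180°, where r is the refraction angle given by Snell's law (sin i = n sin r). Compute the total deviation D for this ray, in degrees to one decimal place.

138.8°

sin r = sin 52.4° / 1.332 = 0.7923/1.332 = 0.5948; r = 36.50°.
D = 2·52.4° − 4·36.50° + 180° = 104.80° − 146.00° + 180° = 138.80°.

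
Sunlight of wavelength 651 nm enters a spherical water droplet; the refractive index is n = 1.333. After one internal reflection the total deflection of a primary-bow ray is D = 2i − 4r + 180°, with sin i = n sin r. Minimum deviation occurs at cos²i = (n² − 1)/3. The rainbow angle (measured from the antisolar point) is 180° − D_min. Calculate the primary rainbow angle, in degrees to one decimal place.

42.1°

cos²i = (1.77689 − 1)/3 = 0.25896; i = arccos(0.50888) = 59.410°.
sin r = sin 59.410°/1.333 = 0.64579; r = 40.225°.
D_min = 2·59.410° − 4·40.225° + 180° = 137.922°.
Rainbow angle = 180° − D_min = 42.078°.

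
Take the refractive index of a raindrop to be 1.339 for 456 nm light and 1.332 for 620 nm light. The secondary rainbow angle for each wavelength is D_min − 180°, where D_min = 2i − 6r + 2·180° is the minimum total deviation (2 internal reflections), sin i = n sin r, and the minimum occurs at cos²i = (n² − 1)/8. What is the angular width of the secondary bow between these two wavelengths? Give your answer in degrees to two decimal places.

1.82°

At 456 nm (n = 1.339): cos²i = 0.09912 → i = 71.650°, r = 45.141°, D_min = 232.451°, rainbow angle = 52.451°.
At 620 nm (n = 1.332): cos²i = 0.09678 → i = 71.875°, r = 45.520°, D_min = 230.628°, rainbow angle = 50.628°.
Angular width = |52.451° − 50.628°| = 1.823°.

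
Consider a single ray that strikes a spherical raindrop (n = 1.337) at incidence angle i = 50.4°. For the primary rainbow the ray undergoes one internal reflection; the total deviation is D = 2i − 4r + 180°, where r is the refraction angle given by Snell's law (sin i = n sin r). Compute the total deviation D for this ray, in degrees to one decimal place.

140.0°

sin r = sin 50.4° / 1.337 = 0.7705/1.337 = 0.5763; r = 35.19°.
D = 2·50.4° − 4·35.19° + 180° = 100.80° − 140.76° + 180° = 140.04°.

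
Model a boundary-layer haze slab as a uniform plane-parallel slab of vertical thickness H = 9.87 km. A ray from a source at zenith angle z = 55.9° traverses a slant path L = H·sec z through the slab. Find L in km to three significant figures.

sec z = 1/cos 55.9° = 1.7837.
L = 9.87 × 1.7837 = 17.605 km.

17.6 km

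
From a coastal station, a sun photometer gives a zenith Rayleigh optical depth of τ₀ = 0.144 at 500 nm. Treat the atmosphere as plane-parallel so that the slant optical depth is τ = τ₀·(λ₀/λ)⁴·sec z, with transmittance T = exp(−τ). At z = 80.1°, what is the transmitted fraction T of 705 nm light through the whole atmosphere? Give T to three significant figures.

sec 80.1° = 5.8164.
τ = 0.144 × (500/705)⁴ × 5.8164 = 0.144 × 0.2530 × 5.8164 = 0.2119.
T = exp(−0.2119) = 0.8090.

0.809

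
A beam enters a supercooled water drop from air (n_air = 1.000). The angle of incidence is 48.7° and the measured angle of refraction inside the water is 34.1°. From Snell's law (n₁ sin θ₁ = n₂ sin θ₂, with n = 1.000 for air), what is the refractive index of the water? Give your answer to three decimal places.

n = sin θ_i / sin θ_r = sin 48.7° / sin 34.1° = 0.7513 / 0.5606 = 1.3400.

1.340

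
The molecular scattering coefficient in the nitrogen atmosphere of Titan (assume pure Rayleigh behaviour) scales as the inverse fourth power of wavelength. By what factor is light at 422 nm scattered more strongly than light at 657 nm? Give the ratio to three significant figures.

5.88

Rayleigh scattering ∝ λ⁻⁴, so the ratio of coefficients is the inverse fourth power of the wavelength ratio.
σ(422)/σ(657) = (657/422)⁴ = (1.5569)⁴ = 5.875.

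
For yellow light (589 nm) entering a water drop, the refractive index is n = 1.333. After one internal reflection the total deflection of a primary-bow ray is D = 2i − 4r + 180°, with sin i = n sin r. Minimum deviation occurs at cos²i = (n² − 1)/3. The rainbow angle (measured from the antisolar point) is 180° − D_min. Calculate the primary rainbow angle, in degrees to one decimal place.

cos²i = (1.77689 − 1)/3 = 0.25896; i = arccos(0.50888) = 59.410°.
sin r = sin 59.410°/1.333 = 0.64579; r = 40.225°.
D_min = 2·59.410° − 4·40.225° + 180° = 137.922°.
Rainbow angle = 180° − D_min = 42.078°.

42.1°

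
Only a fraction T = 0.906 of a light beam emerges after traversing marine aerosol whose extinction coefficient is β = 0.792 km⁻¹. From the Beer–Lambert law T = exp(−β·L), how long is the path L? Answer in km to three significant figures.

Beer–Lambert: T = exp(−βL) ⇒ L = −ln(T)/β = −ln(0.906)/0.792 = 0.0987/0.792 = 0.1246 km.

0.125 km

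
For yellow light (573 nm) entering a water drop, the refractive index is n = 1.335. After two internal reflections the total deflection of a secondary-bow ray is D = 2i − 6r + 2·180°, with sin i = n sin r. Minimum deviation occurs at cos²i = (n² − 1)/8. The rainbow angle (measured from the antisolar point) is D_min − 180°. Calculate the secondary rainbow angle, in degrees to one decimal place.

51.4°

cos²i = (1.78222 − 1)/8 = 0.09778; i = arccos(0.31269) = 71.778°.
sin r = sin 71.778°/1.335 = 0.71150; r = 45.357°.
D_min = 2·71.778° − 6·45.357° + 360° = 231.414°.
Rainbow angle = D_min − 180° = 51.414°.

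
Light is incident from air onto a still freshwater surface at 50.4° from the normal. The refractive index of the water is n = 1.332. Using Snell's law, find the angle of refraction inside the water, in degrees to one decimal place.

35.3°

Snell: sin θ_r = sin θ_i / n = sin 50.4° / 1.332 = 0.7705 / 1.332 = 0.5785.
θ_r = arcsin(0.5785) = 35.34°.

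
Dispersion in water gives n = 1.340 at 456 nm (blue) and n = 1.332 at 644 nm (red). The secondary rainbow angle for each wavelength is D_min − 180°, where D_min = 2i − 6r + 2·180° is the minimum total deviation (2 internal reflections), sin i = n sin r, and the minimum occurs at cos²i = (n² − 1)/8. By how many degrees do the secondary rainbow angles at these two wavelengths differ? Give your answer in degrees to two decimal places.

2.08°

At 456 nm (n = 1.340): cos²i = 0.09945 → i = 71.618°, r = 45.088°, D_min = 232.709°, rainbow angle = 52.709°.
At 644 nm (n = 1.332): cos²i = 0.09678 → i = 71.875°, r = 45.520°, D_min = 230.628°, rainbow angle = 50.628°.
Angular width = |52.709° − 50.628°| = 2.080°.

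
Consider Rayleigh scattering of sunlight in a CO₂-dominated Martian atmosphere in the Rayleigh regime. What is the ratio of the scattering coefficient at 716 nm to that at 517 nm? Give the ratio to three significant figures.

Rayleigh scattering ∝ λ⁻⁴, so the ratio of coefficients is the inverse fourth power of the wavelength ratio.
σ(716)/σ(517) = (517/716)⁴ = (0.7221)⁴ = 0.2718.

0.272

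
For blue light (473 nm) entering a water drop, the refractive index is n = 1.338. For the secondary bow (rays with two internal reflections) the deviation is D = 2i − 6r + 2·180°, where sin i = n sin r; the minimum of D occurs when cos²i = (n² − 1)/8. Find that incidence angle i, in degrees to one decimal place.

cos²i = (1.338² − 1)/8 = (1.79024 − 1)/8 = 0.09878.
cos i = 0.31429, so i = 71.682°.

71.7°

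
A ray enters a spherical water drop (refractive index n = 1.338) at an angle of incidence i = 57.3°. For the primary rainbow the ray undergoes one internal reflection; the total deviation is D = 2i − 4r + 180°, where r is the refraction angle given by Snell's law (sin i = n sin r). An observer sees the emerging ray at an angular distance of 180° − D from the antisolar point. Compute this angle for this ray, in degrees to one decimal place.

41.3°

sin r = sin 57.3° / 1.338 = 0.8415/1.338 = 0.6289; r = 38.97°.
D = 2·57.3° − 4·38.97° + 180° = 114.60° − 155.89° + 180° = 138.71°.
Angle from antisolar point = 180° − D = 41.29°.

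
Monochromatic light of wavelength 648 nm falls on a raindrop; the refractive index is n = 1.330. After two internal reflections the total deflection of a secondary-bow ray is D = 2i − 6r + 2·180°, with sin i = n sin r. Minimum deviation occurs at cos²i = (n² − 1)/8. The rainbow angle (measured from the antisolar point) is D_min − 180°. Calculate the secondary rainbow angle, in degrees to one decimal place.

cos²i = (1.76890 − 1)/8 = 0.09611; i = arccos(0.31002) = 71.940°.
sin r = sin 71.940°/1.330 = 0.71483; r = 45.630°.
D_min = 2·71.940° − 6·45.630° + 360° = 230.101°.
Rainbow angle = D_min − 180° = 50.101°.

50.1°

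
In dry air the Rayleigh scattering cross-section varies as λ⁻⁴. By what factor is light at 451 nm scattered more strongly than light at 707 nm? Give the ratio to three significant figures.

6.04

Rayleigh scattering ∝ λ⁻⁴, so the ratio of coefficients is the inverse fourth power of the wavelength ratio.
σ(451)/σ(707) = (707/451)⁴ = (1.5676)⁴ = 6.039.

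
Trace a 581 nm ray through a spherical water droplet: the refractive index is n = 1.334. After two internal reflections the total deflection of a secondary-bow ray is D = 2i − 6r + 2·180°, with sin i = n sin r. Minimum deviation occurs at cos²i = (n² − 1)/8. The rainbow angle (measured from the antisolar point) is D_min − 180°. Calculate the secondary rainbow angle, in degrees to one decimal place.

51.2°

cos²i = (1.77956 − 1)/8 = 0.09744; i = arccos(0.31216) = 71.810°.
sin r = sin 71.810°/1.334 = 0.71217; r = 45.411°.
D_min = 2·71.810° − 6·45.411° + 360° = 231.153°.
Rainbow angle = D_min − 180° = 51.153°.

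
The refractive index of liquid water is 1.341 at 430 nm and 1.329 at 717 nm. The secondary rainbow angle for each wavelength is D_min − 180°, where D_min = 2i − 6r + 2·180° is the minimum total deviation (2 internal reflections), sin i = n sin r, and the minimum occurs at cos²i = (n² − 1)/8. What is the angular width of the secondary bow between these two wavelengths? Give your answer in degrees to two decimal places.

3.13°

At 430 nm (n = 1.341): cos²i = 0.09979 → i = 71.586°, r = 45.034°, D_min = 232.966°, rainbow angle = 52.966°.
At 717 nm (n = 1.329): cos²i = 0.09578 → i = 71.972°, r = 45.685°, D_min = 229.837°, rainbow angle = 49.837°.
Angular width = |52.966° − 49.837°| = 3.129°.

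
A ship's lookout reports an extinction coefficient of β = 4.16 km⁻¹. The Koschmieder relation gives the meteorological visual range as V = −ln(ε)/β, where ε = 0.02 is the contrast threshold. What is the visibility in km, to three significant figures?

V = −ln(0.02) / 4.16 = 3.912 / 4.16 = 0.9404 km.

0.940 km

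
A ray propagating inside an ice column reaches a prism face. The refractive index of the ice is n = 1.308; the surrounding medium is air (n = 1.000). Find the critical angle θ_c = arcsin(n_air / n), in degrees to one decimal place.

sin θ_c = n_air / n = 1.000 / 1.308 = 0.7645.
θ_c = arcsin(0.7645) = 49.86°.

49.9°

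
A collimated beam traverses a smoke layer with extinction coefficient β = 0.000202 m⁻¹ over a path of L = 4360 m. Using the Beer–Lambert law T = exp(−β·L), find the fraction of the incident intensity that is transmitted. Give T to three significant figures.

0.414

τ = β·L = 0.000202 × 4360 = 0.8807.
T = exp(−0.8807) = 0.4145.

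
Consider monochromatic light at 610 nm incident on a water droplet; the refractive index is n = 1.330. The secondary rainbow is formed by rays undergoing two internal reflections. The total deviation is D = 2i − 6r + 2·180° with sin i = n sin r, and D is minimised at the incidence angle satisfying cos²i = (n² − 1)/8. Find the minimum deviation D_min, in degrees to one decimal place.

cos²i = (1.76890 − 1)/8 = 0.09611; i = arccos(0.31002) = 71.940°.
sin r = sin 71.940°/1.330 = 0.71483; r = 45.630°.
D_min = 2·71.940° − 6·45.630° + 360° = 230.101°.

230.1°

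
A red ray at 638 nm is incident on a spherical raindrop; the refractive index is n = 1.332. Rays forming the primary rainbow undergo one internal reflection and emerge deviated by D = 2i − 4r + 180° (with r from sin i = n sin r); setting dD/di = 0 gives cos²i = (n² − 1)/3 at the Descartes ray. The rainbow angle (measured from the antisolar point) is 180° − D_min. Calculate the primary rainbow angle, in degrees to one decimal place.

42.2°

cos²i = (1.77422 − 1)/3 = 0.25807; i = arccos(0.50801) = 59.469°.
sin r = sin 59.469°/1.332 = 0.64666; r = 40.290°.
D_min = 2·59.469° − 4·40.290° + 180° = 137.776°.
Rainbow angle = 180° − D_min = 42.224°.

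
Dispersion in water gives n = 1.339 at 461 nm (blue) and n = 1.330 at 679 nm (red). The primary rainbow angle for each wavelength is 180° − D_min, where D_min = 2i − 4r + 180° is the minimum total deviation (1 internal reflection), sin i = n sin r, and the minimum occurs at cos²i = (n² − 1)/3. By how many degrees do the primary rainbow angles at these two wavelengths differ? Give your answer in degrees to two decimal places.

1.30°

At 461 nm (n = 1.339): cos²i = 0.26431 → i = 59.062°, r = 39.834°, D_min = 138.786°, rainbow angle = 41.214°.
At 679 nm (n = 1.330): cos²i = 0.25630 → i = 59.585°, r = 40.422°, D_min = 137.484°, rainbow angle = 42.516°.
Angular width = |41.214° − 42.516°| = 1.303°.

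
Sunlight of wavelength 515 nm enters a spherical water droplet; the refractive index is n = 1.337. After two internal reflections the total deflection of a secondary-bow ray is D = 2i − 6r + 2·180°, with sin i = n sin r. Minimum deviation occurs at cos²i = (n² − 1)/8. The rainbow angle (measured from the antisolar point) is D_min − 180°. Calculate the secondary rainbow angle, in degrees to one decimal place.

51.9°

cos²i = (1.78757 − 1)/8 = 0.09845; i = arccos(0.31376) = 71.714°.
sin r = sin 71.714°/1.337 = 0.71017; r = 45.249°.
D_min = 2·71.714° − 6·45.249° + 360° = 231.934°.
Rainbow angle = D_min − 180° = 51.934°.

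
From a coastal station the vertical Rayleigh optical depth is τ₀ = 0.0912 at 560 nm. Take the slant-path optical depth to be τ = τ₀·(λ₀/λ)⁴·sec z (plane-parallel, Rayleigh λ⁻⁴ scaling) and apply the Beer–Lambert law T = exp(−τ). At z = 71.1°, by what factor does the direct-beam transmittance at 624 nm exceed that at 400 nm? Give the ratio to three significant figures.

2.46

Airmass: sec 71.1° = 3.0872.
τ(624 nm) = 0.0912 × (560/624)⁴ × 3.0872 = 0.0912 × 0.6487 × 3.0872 = 0.1826.
τ(400 nm) = 0.0912 × (560/400)⁴ × 3.0872 = 0.0912 × 3.8416 × 3.0872 = 1.0816.
T(624)/T(400) = exp(τ_B − τ_A) = exp(0.8990) = 2.4571.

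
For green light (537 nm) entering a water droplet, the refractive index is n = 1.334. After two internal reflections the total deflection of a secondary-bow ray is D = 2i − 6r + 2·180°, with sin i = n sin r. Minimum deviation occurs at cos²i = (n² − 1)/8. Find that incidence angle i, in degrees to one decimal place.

71.8°

cos²i = (1.334² − 1)/8 = (1.77956 − 1)/8 = 0.09744.
cos i = 0.31216, so i = 71.810°.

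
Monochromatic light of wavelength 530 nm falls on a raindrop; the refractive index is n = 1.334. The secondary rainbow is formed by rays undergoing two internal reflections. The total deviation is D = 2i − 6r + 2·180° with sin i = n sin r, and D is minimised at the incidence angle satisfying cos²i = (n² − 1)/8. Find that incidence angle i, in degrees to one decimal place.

cos²i = (1.334² − 1)/8 = (1.77956 − 1)/8 = 0.09744.
cos i = 0.31216, so i = 71.810°.

71.8°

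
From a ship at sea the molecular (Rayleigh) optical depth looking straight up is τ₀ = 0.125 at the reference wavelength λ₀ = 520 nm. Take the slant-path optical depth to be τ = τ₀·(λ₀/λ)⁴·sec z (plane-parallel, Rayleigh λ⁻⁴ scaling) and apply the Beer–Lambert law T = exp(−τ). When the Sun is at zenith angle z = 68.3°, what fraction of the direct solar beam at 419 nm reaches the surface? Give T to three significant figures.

0.448

sec 68.3° = 2.7046.
τ = 0.125 × (520/419)⁴ × 2.7046 = 0.125 × 2.3722 × 2.7046 = 0.8020.
T = exp(−0.8020) = 0.4484.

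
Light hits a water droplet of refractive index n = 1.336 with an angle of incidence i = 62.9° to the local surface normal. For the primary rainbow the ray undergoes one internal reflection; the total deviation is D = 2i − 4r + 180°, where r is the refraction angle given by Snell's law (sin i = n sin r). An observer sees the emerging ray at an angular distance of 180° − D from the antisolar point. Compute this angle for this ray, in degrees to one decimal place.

41.3°

sin r = sin 62.9° / 1.336 = 0.8902/1.336 = 0.6663; r = 41.78°.
D = 2·62.9° − 4·41.78° + 180° = 125.80° − 167.14° + 180° = 138.66°.
Angle from antisolar point = 180° − D = 41.34°.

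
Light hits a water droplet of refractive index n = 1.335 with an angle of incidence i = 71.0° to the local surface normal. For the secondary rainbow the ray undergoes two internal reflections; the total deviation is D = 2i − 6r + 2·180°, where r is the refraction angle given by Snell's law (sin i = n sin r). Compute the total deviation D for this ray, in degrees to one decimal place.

sin r = sin 71.0° / 1.335 = 0.9455/1.335 = 0.7083; r = 45.09°.
D = 2·71.0° − 6·45.09° + 2·180° = 142.00° − 270.56° + 360° = 231.44°.

231.4°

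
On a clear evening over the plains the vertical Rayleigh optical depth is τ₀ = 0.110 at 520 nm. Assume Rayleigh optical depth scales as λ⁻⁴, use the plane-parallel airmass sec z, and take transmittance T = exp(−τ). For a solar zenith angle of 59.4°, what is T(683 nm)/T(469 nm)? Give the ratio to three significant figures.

Airmass: sec 59.4° = 1.9645.
τ(683 nm) = 0.110 × (520/683)⁴ × 1.9645 = 0.110 × 0.3360 × 1.9645 = 0.0726.
τ(469 nm) = 0.110 × (520/469)⁴ × 1.9645 = 0.110 × 1.5112 × 1.9645 = 0.3266.
T(683)/T(469) = exp(τ_B − τ_A) = exp(0.2540) = 1.2891.

1.29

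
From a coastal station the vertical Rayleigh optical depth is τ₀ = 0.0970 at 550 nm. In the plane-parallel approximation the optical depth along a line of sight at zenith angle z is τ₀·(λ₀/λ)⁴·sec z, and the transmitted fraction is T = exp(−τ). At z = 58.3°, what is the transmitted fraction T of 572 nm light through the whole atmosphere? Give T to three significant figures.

0.854

sec 58.3° = 1.9031.
τ = 0.0970 × (550/572)⁴ × 1.9031 = 0.0970 × 0.8548 × 1.9031 = 0.1578.
T = exp(−0.1578) = 0.8540.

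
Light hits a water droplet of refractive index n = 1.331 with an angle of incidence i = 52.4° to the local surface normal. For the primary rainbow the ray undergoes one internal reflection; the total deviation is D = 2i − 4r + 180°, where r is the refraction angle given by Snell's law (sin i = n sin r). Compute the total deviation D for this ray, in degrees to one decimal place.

sin r = sin 52.4° / 1.331 = 0.7923/1.331 = 0.5953; r = 36.53°.
D = 2·52.4° − 4·36.53° + 180° = 104.80° − 146.12° + 180° = 138.68°.

138.7°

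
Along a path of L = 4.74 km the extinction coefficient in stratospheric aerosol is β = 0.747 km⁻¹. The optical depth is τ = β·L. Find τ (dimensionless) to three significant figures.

τ = β·L = 0.747 × 4.74 = 3.5408.

3.54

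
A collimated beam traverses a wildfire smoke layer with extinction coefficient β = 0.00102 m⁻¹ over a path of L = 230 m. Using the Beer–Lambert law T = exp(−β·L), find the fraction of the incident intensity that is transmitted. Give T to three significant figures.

τ = β·L = 0.00102 × 230 = 0.2346.
T = exp(−0.2346) = 0.7909.

0.791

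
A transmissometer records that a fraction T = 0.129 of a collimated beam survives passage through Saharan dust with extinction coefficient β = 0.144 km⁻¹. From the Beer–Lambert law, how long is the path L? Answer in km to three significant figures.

14.2 km

Beer–Lambert: T = exp(−βL) ⇒ L = −ln(T)/β = −ln(0.129)/0.144 = 2.0479/0.144 = 14.22 km.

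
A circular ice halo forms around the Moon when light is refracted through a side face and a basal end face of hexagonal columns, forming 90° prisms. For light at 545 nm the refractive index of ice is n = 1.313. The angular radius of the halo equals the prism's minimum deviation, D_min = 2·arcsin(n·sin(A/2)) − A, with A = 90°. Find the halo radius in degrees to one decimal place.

46.4°

n·sin(A/2) = 1.313 × sin 45° = 1.313 × 0.7071 = 0.9284.
D_min = 2·arcsin(0.9284) − 90° = 2 × 68.192° − 90° = 46.383°.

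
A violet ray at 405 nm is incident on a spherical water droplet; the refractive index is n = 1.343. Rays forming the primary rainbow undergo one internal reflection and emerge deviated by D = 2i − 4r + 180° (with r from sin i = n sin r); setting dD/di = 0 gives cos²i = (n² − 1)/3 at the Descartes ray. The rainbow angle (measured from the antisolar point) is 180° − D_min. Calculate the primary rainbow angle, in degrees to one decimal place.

cos²i = (1.80365 − 1)/3 = 0.26788; i = arccos(0.51757) = 58.830°.
sin r = sin 58.830°/1.343 = 0.63711; r = 39.577°.
D_min = 2·58.830° − 4·39.577° + 180° = 139.354°.
Rainbow angle = 180° − D_min = 40.646°.

40.6°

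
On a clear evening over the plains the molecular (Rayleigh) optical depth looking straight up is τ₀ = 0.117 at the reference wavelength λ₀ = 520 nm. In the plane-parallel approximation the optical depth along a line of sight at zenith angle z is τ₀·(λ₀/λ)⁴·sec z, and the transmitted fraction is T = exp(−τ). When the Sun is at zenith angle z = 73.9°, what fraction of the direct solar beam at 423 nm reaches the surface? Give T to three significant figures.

0.382

sec 73.9° = 3.6060.
τ = 0.117 × (520/423)⁴ × 3.6060 = 0.117 × 2.2838 × 3.6060 = 0.9635.
T = exp(−0.9635) = 0.3815.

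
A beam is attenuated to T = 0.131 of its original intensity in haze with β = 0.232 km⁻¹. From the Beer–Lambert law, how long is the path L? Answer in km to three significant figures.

8.76 km

Beer–Lambert: T = exp(−βL) ⇒ L = −ln(T)/β = −ln(0.131)/0.232 = 2.0326/0.232 = 8.761 km.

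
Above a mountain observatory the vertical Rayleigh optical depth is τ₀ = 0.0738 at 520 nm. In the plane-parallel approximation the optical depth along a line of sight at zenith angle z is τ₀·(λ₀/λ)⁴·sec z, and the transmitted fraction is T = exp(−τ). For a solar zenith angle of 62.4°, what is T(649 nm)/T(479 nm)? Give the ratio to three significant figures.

Airmass: sec 62.4° = 2.1584.
τ(649 nm) = 0.0738 × (520/649)⁴ × 2.1584 = 0.0738 × 0.4121 × 2.1584 = 0.0656.
τ(479 nm) = 0.0738 × (520/479)⁴ × 2.1584 = 0.0738 × 1.3889 × 2.1584 = 0.2212.
T(649)/T(479) = exp(τ_B − τ_A) = exp(0.1556) = 1.1684.

1.17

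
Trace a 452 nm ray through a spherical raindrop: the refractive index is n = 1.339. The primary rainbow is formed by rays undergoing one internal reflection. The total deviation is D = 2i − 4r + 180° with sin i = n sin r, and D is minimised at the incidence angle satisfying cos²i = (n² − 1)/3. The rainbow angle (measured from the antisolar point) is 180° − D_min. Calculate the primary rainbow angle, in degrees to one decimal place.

41.2°

cos²i = (1.79292 − 1)/3 = 0.26431; i = arccos(0.51411) = 59.062°.
sin r = sin 59.062°/1.339 = 0.64057; r = 39.834°.
D_min = 2·59.062° − 4·39.834° + 180° = 138.786°.
Rainbow angle = 180° − D_min = 41.214°.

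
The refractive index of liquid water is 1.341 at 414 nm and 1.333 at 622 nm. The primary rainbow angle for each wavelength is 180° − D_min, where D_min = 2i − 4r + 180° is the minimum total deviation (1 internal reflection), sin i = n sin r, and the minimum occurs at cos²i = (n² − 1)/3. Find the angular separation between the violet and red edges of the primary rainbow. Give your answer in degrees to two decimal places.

At 414 nm (n = 1.341): cos²i = 0.26609 → i = 58.946°, r = 39.705°, D_min = 139.071°, rainbow angle = 40.929°.
At 622 nm (n = 1.333): cos²i = 0.25896 → i = 59.410°, r = 40.225°, D_min = 137.922°, rainbow angle = 42.078°.
Angular width = |40.929° − 42.078°| = 1.149°.

1.15°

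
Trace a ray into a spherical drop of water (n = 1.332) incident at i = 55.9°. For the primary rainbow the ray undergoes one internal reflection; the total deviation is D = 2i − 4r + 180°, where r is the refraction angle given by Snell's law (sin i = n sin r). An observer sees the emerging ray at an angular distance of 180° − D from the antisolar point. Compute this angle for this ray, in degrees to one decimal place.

42.0°

sin r = sin 55.9° / 1.332 = 0.8281/1.332 = 0.6217; r = 38.44°.
D = 2·55.9° − 4·38.44° + 180° = 111.80° − 153.75° + 180° = 138.05°.
Angle from antisolar point = 180° − D = 41.95°.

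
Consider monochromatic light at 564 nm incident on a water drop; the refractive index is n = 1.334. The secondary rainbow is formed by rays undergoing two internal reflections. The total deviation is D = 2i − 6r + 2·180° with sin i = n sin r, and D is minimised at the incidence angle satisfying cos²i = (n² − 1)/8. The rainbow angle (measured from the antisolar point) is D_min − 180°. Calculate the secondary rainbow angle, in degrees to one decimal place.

cos²i = (1.77956 − 1)/8 = 0.09744; i = arccos(0.31216) = 71.810°.
sin r = sin 71.810°/1.334 = 0.71217; r = 45.411°.
D_min = 2·71.810° − 6·45.411° + 360° = 231.153°.
Rainbow angle = D_min − 180° = 51.153°.

51.2°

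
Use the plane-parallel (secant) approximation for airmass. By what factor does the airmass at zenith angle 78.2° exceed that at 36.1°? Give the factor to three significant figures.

X(78.2°)/X(36.1°) = sec 78.2° / sec 36.1° = cos 36.1° / cos 78.2° = 0.8080/0.2045 = 3.9511.

3.95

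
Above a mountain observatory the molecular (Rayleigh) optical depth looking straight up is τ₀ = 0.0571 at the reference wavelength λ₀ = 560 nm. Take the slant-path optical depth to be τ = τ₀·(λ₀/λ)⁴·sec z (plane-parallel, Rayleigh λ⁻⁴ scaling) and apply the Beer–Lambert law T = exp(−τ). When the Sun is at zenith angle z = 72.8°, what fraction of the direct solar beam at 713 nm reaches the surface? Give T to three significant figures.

sec 72.8° = 3.3817.
τ = 0.0571 × (560/713)⁴ × 3.3817 = 0.0571 × 0.3805 × 3.3817 = 0.0735.
T = exp(−0.0735) = 0.9292.

0.929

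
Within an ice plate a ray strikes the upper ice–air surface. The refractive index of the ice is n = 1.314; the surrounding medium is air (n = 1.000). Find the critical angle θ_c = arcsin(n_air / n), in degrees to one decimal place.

sin θ_c = n_air / n = 1.000 / 1.314 = 0.7610.
θ_c = arcsin(0.7610) = 49.56°.

49.6°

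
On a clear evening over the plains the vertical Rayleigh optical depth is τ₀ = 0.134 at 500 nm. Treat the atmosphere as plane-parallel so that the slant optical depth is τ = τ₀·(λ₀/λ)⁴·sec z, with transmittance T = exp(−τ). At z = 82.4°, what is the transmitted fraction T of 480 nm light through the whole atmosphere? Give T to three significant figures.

0.303

sec 82.4° = 7.5611.
τ = 0.134 × (500/480)⁴ × 7.5611 = 0.134 × 1.1774 × 7.5611 = 1.1929.
T = exp(−1.1929) = 0.3033.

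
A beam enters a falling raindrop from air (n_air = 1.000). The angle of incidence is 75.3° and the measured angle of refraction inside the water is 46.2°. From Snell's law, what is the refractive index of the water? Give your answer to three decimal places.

1.340

n = sin θ_i / sin θ_r = sin 75.3° / sin 46.2° = 0.9673 / 0.7218 = 1.3402.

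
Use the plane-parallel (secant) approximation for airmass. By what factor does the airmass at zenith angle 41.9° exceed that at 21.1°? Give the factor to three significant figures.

X(41.9°)/X(21.1°) = sec 41.9° / sec 21.1° = cos 21.1° / cos 41.9° = 0.9330/0.7443 = 1.2534.

1.25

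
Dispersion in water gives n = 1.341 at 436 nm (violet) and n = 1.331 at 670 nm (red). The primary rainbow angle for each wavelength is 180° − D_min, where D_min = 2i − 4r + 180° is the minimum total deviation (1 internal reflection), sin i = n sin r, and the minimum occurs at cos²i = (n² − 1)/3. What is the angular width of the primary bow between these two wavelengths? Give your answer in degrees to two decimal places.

1.44°

At 436 nm (n = 1.341): cos²i = 0.26609 → i = 58.946°, r = 39.705°, D_min = 139.071°, rainbow angle = 40.929°.
At 670 nm (n = 1.331): cos²i = 0.25719 → i = 59.527°, r = 40.356°, D_min = 137.630°, rainbow angle = 42.370°.
Angular width = |40.929° − 42.370°| = 1.441°.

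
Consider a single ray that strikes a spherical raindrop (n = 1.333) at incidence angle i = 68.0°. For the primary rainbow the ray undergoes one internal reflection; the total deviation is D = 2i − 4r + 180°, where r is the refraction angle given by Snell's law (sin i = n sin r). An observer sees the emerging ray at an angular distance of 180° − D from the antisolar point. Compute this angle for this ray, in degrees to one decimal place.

40.3°

sin r = sin 68.0° / 1.333 = 0.9272/1.333 = 0.6956; r = 44.07°.
D = 2·68.0° − 4·44.07° + 180° = 136.00° − 176.29° + 180° = 139.71°.
Angle from antisolar point = 180° − D = 40.29°.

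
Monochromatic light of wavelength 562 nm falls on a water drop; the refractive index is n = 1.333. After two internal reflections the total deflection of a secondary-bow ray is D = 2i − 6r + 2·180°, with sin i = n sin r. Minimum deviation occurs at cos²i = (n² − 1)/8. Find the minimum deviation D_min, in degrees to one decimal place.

cos²i = (1.77689 − 1)/8 = 0.09711; i = arccos(0.31163) = 71.843°.
sin r = sin 71.843°/1.333 = 0.71283; r = 45.466°.
D_min = 2·71.843° − 6·45.466° + 360° = 230.891°.

230.9°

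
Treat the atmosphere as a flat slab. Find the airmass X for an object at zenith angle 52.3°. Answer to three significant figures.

1.64

X = sec z = 1/cos 52.3° = 1/0.6115 = 1.6353.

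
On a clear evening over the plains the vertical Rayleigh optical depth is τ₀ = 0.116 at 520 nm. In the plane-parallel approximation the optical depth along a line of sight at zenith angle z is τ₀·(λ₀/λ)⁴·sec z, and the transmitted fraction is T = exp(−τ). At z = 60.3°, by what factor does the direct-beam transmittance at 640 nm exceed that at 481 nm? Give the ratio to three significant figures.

1.24

Airmass: sec 60.3° = 2.0183.
τ(640 nm) = 0.116 × (520/640)⁴ × 2.0183 = 0.116 × 0.4358 × 2.0183 = 0.1020.
τ(481 nm) = 0.116 × (520/481)⁴ × 2.0183 = 0.116 × 1.3659 × 2.0183 = 0.3198.
T(640)/T(481) = exp(τ_B − τ_A) = exp(0.2178) = 1.2433.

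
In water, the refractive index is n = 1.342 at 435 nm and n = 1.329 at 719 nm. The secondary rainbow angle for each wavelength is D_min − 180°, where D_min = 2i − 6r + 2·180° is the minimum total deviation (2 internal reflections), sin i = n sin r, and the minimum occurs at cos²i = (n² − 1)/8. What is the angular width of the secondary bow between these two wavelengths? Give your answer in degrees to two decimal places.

At 435 nm (n = 1.342): cos²i = 0.10012 → i = 71.554°, r = 44.981°, D_min = 233.222°, rainbow angle = 53.222°.
At 719 nm (n = 1.329): cos²i = 0.09578 → i = 71.972°, r = 45.685°, D_min = 229.837°, rainbow angle = 49.837°.
Angular width = |53.222° − 49.837°| = 3.385°.

3.39°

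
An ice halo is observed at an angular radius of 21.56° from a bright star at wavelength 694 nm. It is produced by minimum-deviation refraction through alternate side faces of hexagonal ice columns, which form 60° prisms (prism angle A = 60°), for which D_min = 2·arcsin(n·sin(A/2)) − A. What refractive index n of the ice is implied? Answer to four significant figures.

Rearranging: n = sin((D_min + A)/2) / sin(A/2).
(D_min + A)/2 = (21.56° + 60°)/2 = 40.780°.
n = sin 40.780° / sin 30° = 0.6532 / 0.5000 = 1.3063.

1.306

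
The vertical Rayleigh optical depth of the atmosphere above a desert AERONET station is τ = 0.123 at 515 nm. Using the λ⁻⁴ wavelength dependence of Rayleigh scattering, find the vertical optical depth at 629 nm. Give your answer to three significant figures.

0.0553

τ(629 nm) = τ(515 nm) × (515/629)⁴ = 0.123 × (0.8188)⁴ = 0.123 × 0.4494 = 0.0553.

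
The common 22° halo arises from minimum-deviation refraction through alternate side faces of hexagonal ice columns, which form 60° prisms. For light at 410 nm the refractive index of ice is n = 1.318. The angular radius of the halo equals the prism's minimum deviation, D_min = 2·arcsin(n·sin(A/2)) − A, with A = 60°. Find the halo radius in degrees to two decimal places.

22.45°

n·sin(A/2) = 1.318 × sin 30° = 1.318 × 0.5000 = 0.6590.
D_min = 2·arcsin(0.6590) − 60° = 2 × 41.224° − 60° = 22.447°.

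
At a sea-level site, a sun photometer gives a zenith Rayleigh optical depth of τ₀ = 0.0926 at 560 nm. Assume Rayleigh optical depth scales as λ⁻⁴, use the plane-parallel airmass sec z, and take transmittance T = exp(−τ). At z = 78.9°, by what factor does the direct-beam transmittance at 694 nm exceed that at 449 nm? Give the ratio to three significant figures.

Airmass: sec 78.9° = 5.1942.
τ(694 nm) = 0.0926 × (560/694)⁴ × 5.1942 = 0.0926 × 0.4239 × 5.1942 = 0.2039.
τ(449 nm) = 0.0926 × (560/449)⁴ × 5.1942 = 0.0926 × 2.4197 × 5.1942 = 1.1639.
T(694)/T(449) = exp(τ_B − τ_A) = exp(0.9599) = 2.6115.

2.61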